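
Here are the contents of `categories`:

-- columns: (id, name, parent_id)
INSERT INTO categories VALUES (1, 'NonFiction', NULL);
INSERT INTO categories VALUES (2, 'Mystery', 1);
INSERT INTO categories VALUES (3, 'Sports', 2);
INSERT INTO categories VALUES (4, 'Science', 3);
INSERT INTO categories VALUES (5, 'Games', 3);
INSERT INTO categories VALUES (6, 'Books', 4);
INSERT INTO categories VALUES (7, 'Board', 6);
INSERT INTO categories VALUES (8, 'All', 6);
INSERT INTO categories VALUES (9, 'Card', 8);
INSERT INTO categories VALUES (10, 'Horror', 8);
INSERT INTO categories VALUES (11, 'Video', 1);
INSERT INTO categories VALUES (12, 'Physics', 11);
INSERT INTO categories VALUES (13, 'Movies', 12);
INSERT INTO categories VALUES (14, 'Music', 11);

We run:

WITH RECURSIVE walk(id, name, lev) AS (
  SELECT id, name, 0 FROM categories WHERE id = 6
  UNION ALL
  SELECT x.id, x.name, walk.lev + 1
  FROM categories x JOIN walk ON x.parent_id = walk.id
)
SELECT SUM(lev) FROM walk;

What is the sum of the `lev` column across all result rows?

6

Base: id=6 (Books) at lev 0.
Iteration 1: rows with parent_id in {6} -> Board (id 7, lev 1), All (id 8, lev 1).
Iteration 2: rows with parent_id in {7,8} -> Card (id 9, lev 2), Horror (id 10, lev 2).
Iteration 3: no rows with parent_id in {9,10}; recursion stops.
SUM(lev) = 0 + 1 + 1 + 2 + 2 = 6.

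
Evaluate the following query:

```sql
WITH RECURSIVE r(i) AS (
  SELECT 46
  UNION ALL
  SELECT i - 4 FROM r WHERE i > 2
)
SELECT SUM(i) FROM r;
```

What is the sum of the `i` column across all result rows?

Base: i=46.
Iteration 1: 46 > 2 holds -> i = 46 - 4 = 42.
Iteration 2: 42 > 2 holds -> i = 42 - 4 = 38.
Iteration 3: 38 > 2 holds -> i = 38 - 4 = 34.
Iteration 4: 34 > 2 holds -> i = 34 - 4 = 30.
Iteration 5: 30 > 2 holds -> i = 30 - 4 = 26.
Iteration 6: 26 > 2 holds -> i = 26 - 4 = 22.
Iteration 7: 22 > 2 holds -> i = 22 - 4 = 18.
Iteration 8: 18 > 2 holds -> i = 18 - 4 = 14.
Iteration 9: 14 > 2 holds -> i = 14 - 4 = 10.
Iteration 10: 10 > 2 holds -> i = 10 - 4 = 6.
Iteration 11: 6 > 2 holds -> i = 6 - 4 = 2.
Iteration 12: 2 > 2 fails; recursion stops.
SUM(i) = 46 + 42 + 38 + 34 + 30 + 26 + 22 + 18 + 14 + 10 + 6 + 2 = 288.

288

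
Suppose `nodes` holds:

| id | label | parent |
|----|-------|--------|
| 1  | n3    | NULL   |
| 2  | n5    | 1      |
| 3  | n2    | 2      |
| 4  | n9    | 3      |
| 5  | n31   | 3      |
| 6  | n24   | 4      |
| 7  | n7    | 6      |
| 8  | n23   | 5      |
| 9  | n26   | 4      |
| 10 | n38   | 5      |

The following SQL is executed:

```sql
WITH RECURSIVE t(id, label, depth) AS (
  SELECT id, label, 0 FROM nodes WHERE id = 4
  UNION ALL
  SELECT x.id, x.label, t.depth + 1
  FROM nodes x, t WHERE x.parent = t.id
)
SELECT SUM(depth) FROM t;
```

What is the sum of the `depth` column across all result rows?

Base: id=4 (n9) at depth 0.
Iteration 1: rows with parent in {4} -> n24 (id 6, depth 1), n26 (id 9, depth 1).
Iteration 2: rows with parent in {6,9} -> n7 (id 7, depth 2).
Iteration 3: no rows with parent in {7}; recursion stops.
SUM(depth) = 0 + 1 + 1 + 2 = 4.

4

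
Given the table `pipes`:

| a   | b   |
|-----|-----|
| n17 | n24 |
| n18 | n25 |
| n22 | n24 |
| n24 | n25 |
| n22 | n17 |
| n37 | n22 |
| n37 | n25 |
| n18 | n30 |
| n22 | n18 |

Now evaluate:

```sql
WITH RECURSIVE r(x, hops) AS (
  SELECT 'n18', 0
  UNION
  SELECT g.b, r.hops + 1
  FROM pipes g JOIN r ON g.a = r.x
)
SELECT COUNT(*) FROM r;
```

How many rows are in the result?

3

Base: (n18, hops=0).
Iteration 1: edges from {n18} -> (n25, hops=1), (n30, hops=1).
Iteration 2: no outgoing edges from {n25,n30}; recursion stops.
Total rows emitted: 3.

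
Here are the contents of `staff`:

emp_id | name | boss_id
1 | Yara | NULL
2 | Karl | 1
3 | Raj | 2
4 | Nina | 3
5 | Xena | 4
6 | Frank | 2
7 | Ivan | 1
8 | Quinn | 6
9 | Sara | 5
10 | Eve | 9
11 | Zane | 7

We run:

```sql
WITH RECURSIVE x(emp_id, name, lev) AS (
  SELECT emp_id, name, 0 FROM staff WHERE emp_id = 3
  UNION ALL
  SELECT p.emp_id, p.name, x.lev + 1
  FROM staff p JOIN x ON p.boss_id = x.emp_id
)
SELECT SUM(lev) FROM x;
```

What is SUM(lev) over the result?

10

Base: emp_id=3 (Raj) at lev 0.
Iteration 1: rows with boss_id in {3} -> Nina (id 4, lev 1).
Iteration 2: rows with boss_id in {4} -> Xena (id 5, lev 2).
Iteration 3: rows with boss_id in {5} -> Sara (id 9, lev 3).
Iteration 4: rows with boss_id in {9} -> Eve (id 10, lev 4).
Iteration 5: no rows with boss_id in {10}; recursion stops.
SUM(lev) = 0 + 1 + 2 + 3 + 4 = 10.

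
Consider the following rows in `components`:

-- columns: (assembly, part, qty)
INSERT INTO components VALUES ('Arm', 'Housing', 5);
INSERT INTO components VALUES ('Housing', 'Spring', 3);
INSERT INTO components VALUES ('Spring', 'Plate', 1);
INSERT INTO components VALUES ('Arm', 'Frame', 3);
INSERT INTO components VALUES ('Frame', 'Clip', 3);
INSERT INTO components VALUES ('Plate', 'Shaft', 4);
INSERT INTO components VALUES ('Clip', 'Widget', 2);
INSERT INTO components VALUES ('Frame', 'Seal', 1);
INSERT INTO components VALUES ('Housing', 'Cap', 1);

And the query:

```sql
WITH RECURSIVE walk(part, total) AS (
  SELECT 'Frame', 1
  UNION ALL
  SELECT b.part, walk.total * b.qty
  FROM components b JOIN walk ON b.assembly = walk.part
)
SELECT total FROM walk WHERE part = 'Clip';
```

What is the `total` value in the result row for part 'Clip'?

3

Base: (Frame, total=1).
Iteration 1: components of {Frame} -> Clip = 1*3 = 3, Seal = 1*1 = 1.
Iteration 2: components of {Clip,Seal} -> Widget = 3*2 = 6.
Iteration 3: no further components; recursion stops.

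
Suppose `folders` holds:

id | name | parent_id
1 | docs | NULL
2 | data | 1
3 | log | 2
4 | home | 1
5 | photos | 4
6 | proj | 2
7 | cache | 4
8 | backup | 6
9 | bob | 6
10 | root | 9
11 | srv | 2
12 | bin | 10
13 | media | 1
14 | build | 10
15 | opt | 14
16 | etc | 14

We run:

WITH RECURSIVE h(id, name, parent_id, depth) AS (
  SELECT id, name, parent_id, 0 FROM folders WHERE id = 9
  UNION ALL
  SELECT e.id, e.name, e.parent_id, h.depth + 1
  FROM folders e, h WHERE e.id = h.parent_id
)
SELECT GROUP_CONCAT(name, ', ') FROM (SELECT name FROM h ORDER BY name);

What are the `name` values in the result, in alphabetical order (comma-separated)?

bob, data, docs, proj

Base: id=9 (bob), parent_id=6, depth 0.
Iteration 1: join on id=6 -> proj (id 6, parent_id=2, depth 1).
Iteration 2: join on id=2 -> data (id 2, parent_id=1, depth 2).
Iteration 3: join on id=1 -> docs (id 1, parent_id=NULL, depth 3).
Iteration 4: parent_id is NULL; no match; recursion stops.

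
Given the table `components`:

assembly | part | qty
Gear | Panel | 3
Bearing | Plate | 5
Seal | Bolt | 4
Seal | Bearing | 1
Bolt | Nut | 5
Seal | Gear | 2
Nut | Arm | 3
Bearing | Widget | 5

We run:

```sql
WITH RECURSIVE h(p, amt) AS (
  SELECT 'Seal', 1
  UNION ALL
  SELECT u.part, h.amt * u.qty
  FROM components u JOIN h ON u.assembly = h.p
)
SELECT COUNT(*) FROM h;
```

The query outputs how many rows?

9

Base: (Seal, amt=1).
Iteration 1: components of {Seal} -> Bearing = 1*1 = 1, Bolt = 1*4 = 4, Gear = 1*2 = 2.
Iteration 2: components of {Bearing,Bolt,Gear} -> Nut = 4*5 = 20, Panel = 2*3 = 6, Plate = 1*5 = 5, Widget = 1*5 = 5.
Iteration 3: components of {Nut,Panel,Plate,Widget} -> Arm = 20*3 = 60.
Iteration 4: no further components; recursion stops.
Total rows emitted: 9.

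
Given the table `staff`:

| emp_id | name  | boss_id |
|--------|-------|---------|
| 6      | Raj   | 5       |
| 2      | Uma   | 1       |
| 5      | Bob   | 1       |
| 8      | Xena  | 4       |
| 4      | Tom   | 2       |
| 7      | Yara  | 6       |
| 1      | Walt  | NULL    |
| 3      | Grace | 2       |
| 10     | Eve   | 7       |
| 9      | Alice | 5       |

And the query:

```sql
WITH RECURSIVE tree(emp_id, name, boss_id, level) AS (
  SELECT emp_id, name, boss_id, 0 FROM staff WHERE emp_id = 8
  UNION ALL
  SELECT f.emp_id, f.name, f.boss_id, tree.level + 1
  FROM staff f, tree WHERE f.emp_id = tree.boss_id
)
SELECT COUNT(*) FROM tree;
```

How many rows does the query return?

4

Base: emp_id=8 (Xena), boss_id=4, level 0.
Iteration 1: join on emp_id=4 -> Tom (id 4, boss_id=2, level 1).
Iteration 2: join on emp_id=2 -> Uma (id 2, boss_id=1, level 2).
Iteration 3: join on emp_id=1 -> Walt (id 1, boss_id=NULL, level 3).
Iteration 4: boss_id is NULL; no match; recursion stops.
Total rows emitted: 4.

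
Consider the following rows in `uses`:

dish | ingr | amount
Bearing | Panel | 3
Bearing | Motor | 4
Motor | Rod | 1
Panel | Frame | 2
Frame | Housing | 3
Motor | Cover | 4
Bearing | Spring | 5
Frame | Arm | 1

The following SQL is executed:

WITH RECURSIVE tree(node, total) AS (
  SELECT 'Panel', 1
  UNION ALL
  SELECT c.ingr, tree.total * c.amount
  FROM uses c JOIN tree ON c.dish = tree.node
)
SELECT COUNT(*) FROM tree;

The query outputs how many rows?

4

Base: (Panel, total=1).
Iteration 1: components of {Panel} -> Frame = 1*2 = 2.
Iteration 2: components of {Frame} -> Arm = 2*1 = 2, Housing = 2*3 = 6.
Iteration 3: no further components; recursion stops.
Total rows emitted: 4.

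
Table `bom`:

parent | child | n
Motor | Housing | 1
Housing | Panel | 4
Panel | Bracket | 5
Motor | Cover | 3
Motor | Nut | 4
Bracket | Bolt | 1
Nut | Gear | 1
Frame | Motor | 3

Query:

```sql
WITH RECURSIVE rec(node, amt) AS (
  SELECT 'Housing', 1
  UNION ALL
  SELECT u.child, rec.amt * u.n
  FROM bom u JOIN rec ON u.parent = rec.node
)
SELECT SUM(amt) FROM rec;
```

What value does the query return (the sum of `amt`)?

45

Base: (Housing, amt=1).
Iteration 1: components of {Housing} -> Panel = 1*4 = 4.
Iteration 2: components of {Panel} -> Bracket = 4*5 = 20.
Iteration 3: components of {Bracket} -> Bolt = 20*1 = 20.
Iteration 4: no further components; recursion stops.
SUM(amt) = 1 + 4 + 20 + 20 = 45.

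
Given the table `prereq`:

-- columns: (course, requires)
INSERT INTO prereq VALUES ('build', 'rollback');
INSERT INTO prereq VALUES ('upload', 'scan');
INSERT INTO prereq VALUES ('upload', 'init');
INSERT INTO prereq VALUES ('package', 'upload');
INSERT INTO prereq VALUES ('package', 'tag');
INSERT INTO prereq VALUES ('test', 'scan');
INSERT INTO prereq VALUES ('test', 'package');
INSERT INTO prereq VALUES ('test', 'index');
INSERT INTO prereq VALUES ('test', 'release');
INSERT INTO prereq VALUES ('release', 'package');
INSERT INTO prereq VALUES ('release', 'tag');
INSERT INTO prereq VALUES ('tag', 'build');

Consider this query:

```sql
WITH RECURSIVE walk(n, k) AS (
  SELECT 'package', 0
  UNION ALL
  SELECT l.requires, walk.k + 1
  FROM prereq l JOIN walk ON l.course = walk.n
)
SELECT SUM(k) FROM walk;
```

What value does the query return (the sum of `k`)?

11

Base: (package, k=0).
Iteration 1: edges from {package} -> (tag, k=1), (upload, k=1).
Iteration 2: edges from {tag,upload} -> (build, k=2), (init, k=2), (scan, k=2).
Iteration 3: edges from {build,init,scan} -> (rollback, k=3).
Iteration 4: no outgoing edges from {rollback}; recursion stops.
SUM(k) = 0 + 1 + 1 + 2 + 2 + 2 + 3 = 11.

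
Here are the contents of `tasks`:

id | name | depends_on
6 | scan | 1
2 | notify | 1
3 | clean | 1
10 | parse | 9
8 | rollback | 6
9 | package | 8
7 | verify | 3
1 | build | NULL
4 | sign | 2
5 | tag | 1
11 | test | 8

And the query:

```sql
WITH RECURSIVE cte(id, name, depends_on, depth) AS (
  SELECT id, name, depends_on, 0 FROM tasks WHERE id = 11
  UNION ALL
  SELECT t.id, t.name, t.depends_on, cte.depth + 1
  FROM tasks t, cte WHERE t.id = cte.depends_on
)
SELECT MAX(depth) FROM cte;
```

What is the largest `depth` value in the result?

3

Base: id=11 (test), depends_on=8, depth 0.
Iteration 1: join on id=8 -> rollback (id 8, depends_on=6, depth 1).
Iteration 2: join on id=6 -> scan (id 6, depends_on=1, depth 2).
Iteration 3: join on id=1 -> build (id 1, depends_on=NULL, depth 3).
Iteration 4: depends_on is NULL; no match; recursion stops.
depth values: 0, 1, 2, 3; the maximum is 3.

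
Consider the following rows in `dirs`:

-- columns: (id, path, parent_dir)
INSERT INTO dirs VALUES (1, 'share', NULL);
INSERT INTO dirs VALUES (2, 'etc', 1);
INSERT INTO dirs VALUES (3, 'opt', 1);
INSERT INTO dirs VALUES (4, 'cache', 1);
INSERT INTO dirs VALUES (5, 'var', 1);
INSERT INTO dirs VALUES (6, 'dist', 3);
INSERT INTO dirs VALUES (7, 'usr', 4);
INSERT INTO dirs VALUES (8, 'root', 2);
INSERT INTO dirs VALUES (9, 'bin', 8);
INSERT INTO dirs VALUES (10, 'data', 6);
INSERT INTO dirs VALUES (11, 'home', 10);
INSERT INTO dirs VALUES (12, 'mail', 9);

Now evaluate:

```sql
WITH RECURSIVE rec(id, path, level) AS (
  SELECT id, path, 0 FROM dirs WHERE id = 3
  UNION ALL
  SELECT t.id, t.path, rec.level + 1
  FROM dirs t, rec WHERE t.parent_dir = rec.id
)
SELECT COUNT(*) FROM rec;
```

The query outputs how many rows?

Base: id=3 (opt) at level 0.
Iteration 1: rows with parent_dir in {3} -> dist (id 6, level 1).
Iteration 2: rows with parent_dir in {6} -> data (id 10, level 2).
Iteration 3: rows with parent_dir in {10} -> home (id 11, level 3).
Iteration 4: no rows with parent_dir in {11}; recursion stops.
Total rows emitted: 4.

4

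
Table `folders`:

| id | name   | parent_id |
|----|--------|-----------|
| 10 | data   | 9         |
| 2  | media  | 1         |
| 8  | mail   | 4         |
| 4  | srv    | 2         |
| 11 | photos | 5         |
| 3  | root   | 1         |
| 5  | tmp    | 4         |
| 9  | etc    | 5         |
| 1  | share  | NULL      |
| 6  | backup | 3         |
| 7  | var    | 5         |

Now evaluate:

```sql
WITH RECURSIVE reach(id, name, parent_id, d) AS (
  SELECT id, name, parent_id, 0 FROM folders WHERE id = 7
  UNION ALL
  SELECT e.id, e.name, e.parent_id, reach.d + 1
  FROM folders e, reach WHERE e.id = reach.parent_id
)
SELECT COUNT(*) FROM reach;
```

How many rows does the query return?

Base: id=7 (var), parent_id=5, d 0.
Iteration 1: join on id=5 -> tmp (id 5, parent_id=4, d 1).
Iteration 2: join on id=4 -> srv (id 4, parent_id=2, d 2).
Iteration 3: join on id=2 -> media (id 2, parent_id=1, d 3).
Iteration 4: join on id=1 -> share (id 1, parent_id=NULL, d 4).
Iteration 5: parent_id is NULL; no match; recursion stops.
Total rows emitted: 5.

5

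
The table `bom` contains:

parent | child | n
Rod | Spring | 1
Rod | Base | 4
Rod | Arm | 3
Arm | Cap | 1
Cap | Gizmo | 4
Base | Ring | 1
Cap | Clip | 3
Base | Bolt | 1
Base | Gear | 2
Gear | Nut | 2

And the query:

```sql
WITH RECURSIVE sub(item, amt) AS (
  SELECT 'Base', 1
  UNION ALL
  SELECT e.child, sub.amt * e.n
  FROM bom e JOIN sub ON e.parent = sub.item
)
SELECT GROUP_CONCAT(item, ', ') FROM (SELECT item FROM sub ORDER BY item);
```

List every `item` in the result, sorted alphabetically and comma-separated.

Base, Bolt, Gear, Nut, Ring

Base: (Base, amt=1).
Iteration 1: components of {Base} -> Bolt = 1*1 = 1, Gear = 1*2 = 2, Ring = 1*1 = 1.
Iteration 2: components of {Bolt,Gear,Ring} -> Nut = 2*2 = 4.
Iteration 3: no further components; recursion stops.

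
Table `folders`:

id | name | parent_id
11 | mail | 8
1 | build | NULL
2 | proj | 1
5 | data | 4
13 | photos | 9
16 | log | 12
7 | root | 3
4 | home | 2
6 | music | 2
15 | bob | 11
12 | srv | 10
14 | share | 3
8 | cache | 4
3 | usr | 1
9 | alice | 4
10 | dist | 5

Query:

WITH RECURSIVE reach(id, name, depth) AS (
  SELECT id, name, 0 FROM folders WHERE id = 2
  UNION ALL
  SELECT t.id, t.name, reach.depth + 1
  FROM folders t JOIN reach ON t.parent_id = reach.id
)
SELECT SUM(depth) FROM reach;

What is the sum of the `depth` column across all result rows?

Base: id=2 (proj) at depth 0.
Iteration 1: rows with parent_id in {2} -> home (id 4, depth 1), music (id 6, depth 1).
Iteration 2: rows with parent_id in {4,6} -> data (id 5, depth 2), cache (id 8, depth 2), alice (id 9, depth 2).
Iteration 3: rows with parent_id in {5,8,9} -> dist (id 10, depth 3), mail (id 11, depth 3), photos (id 13, depth 3).
Iteration 4: rows with parent_id in {10,11,13} -> srv (id 12, depth 4), bob (id 15, depth 4).
Iteration 5: rows with parent_id in {12,15} -> log (id 16, depth 5).
Iteration 6: no rows with parent_id in {16}; recursion stops.
SUM(depth) = 0 + 1 + 1 + 2 + 2 + 2 + 3 + 3 + 3 + 4 + 4 + 5 = 30.

30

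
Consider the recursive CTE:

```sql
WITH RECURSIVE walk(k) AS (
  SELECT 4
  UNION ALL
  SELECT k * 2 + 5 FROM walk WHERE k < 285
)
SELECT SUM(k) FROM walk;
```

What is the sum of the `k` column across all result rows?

Base: k=4.
Iteration 1: 4 < 285 holds -> k = 4 * 2 + 5 = 13.
Iteration 2: 13 < 285 holds -> k = 13 * 2 + 5 = 31.
Iteration 3: 31 < 285 holds -> k = 31 * 2 + 5 = 67.
Iteration 4: 67 < 285 holds -> k = 67 * 2 + 5 = 139.
Iteration 5: 139 < 285 holds -> k = 139 * 2 + 5 = 283.
Iteration 6: 283 < 285 holds -> k = 283 * 2 + 5 = 571.
Iteration 7: 571 < 285 fails; recursion stops.
SUM(k) = 4 + 13 + 31 + 67 + 139 + 283 + 571 = 1108.

1108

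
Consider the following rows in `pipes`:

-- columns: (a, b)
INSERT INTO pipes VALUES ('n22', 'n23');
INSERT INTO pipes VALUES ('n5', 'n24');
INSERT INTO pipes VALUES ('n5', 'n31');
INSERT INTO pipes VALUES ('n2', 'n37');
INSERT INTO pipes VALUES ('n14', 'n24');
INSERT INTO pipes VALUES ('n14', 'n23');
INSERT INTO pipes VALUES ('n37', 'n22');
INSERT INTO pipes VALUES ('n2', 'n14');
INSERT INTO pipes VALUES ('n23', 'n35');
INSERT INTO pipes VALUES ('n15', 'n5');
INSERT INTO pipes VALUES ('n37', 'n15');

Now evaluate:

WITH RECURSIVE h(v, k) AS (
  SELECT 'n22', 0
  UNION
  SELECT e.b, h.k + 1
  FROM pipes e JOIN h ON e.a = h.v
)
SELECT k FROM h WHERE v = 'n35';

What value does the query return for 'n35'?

Base: (n22, k=0).
Iteration 1: edges from {n22} -> (n23, k=1).
Iteration 2: edges from {n23} -> (n35, k=2).
Iteration 3: no outgoing edges from {n35}; recursion stops.

2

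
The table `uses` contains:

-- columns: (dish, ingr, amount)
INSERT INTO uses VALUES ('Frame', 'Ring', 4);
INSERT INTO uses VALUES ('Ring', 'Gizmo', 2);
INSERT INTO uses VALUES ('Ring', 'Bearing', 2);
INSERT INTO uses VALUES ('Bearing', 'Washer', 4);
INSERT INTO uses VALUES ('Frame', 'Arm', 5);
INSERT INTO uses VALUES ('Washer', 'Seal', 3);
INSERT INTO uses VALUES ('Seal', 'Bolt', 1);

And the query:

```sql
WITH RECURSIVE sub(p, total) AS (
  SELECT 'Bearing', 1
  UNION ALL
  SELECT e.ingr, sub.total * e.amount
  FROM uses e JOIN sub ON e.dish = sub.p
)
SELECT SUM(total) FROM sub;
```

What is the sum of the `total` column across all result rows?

Base: (Bearing, total=1).
Iteration 1: components of {Bearing} -> Washer = 1*4 = 4.
Iteration 2: components of {Washer} -> Seal = 4*3 = 12.
Iteration 3: components of {Seal} -> Bolt = 12*1 = 12.
Iteration 4: no further components; recursion stops.
SUM(total) = 1 + 4 + 12 + 12 = 29.

29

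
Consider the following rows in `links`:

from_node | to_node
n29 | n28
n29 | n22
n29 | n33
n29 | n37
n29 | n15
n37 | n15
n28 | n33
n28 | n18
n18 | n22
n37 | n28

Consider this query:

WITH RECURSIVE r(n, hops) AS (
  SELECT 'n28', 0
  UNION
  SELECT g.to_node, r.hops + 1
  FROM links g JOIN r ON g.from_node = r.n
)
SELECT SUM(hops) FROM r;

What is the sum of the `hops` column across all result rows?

Base: (n28, hops=0).
Iteration 1: edges from {n28} -> (n18, hops=1), (n33, hops=1).
Iteration 2: edges from {n18,n33} -> (n22, hops=2).
Iteration 3: no outgoing edges from {n22}; recursion stops.
SUM(hops) = 0 + 1 + 1 + 2 = 4.

4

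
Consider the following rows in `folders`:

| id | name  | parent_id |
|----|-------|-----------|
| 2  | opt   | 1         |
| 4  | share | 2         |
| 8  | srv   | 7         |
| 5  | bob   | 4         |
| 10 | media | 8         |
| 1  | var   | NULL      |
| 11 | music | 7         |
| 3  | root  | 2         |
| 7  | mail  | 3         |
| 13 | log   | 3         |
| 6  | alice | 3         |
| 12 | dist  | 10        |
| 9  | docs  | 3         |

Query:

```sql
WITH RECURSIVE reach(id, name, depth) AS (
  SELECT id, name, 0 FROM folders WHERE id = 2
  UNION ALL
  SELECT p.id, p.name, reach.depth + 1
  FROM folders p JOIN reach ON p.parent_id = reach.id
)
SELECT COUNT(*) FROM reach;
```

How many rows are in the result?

Base: id=2 (opt) at depth 0.
Iteration 1: rows with parent_id in {2} -> root (id 3, depth 1), share (id 4, depth 1).
Iteration 2: rows with parent_id in {3,4} -> bob (id 5, depth 2), alice (id 6, depth 2), mail (id 7, depth 2), docs (id 9, depth 2), log (id 13, depth 2).
Iteration 3: rows with parent_id in {5,6,7,9,13} -> srv (id 8, depth 3), music (id 11, depth 3).
Iteration 4: rows with parent_id in {8,11} -> media (id 10, depth 4).
Iteration 5: rows with parent_id in {10} -> dist (id 12, depth 5).
Iteration 6: no rows with parent_id in {12}; recursion stops.
Total rows emitted: 12.

12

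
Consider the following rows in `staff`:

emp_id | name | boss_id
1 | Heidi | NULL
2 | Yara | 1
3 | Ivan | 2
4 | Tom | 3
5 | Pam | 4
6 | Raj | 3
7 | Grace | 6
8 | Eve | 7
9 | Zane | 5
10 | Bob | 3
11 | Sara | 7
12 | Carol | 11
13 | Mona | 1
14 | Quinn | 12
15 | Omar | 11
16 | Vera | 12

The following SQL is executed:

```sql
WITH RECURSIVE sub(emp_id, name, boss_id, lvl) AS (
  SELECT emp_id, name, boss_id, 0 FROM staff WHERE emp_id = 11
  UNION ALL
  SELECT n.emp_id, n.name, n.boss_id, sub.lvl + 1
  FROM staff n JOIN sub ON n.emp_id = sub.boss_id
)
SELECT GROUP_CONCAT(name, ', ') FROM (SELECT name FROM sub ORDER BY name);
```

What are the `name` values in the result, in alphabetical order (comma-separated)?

Base: emp_id=11 (Sara), boss_id=7, lvl 0.
Iteration 1: join on emp_id=7 -> Grace (id 7, boss_id=6, lvl 1).
Iteration 2: join on emp_id=6 -> Raj (id 6, boss_id=3, lvl 2).
Iteration 3: join on emp_id=3 -> Ivan (id 3, boss_id=2, lvl 3).
Iteration 4: join on emp_id=2 -> Yara (id 2, boss_id=1, lvl 4).
Iteration 5: join on emp_id=1 -> Heidi (id 1, boss_id=NULL, lvl 5).
Iteration 6: boss_id is NULL; no match; recursion stops.

Grace, Heidi, Ivan, Raj, Sara, Yara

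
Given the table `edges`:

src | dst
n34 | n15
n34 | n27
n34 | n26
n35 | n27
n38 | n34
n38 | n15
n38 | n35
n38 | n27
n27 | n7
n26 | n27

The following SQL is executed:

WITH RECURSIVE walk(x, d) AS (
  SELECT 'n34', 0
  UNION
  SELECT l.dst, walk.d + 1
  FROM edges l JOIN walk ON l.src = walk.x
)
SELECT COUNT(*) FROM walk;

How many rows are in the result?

Base: (n34, d=0).
Iteration 1: edges from {n34} -> (n15, d=1), (n26, d=1), (n27, d=1).
Iteration 2: edges from {n15,n26,n27} -> (n27, d=2), (n7, d=2).
Iteration 3: edges from {n27,n7} -> (n7, d=3).
Iteration 4: no outgoing edges from {n7}; recursion stops.
Total rows emitted: 7.

7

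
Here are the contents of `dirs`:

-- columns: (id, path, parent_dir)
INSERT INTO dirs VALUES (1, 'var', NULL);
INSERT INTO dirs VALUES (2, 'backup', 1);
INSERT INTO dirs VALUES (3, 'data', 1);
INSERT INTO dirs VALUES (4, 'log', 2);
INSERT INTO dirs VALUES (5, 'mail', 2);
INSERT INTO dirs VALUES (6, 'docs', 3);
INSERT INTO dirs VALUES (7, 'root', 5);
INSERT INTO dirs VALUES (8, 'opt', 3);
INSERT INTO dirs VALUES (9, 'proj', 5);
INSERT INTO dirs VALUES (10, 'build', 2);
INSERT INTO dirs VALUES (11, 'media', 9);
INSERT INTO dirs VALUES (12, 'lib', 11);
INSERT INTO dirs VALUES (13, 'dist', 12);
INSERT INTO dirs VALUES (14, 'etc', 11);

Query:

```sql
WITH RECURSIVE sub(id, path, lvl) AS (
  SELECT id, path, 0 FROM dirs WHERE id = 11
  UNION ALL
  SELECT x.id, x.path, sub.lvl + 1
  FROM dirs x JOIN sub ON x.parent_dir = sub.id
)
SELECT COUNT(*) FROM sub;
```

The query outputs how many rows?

Base: id=11 (media) at lvl 0.
Iteration 1: rows with parent_dir in {11} -> lib (id 12, lvl 1), etc (id 14, lvl 1).
Iteration 2: rows with parent_dir in {12,14} -> dist (id 13, lvl 2).
Iteration 3: no rows with parent_dir in {13}; recursion stops.
Total rows emitted: 4.

4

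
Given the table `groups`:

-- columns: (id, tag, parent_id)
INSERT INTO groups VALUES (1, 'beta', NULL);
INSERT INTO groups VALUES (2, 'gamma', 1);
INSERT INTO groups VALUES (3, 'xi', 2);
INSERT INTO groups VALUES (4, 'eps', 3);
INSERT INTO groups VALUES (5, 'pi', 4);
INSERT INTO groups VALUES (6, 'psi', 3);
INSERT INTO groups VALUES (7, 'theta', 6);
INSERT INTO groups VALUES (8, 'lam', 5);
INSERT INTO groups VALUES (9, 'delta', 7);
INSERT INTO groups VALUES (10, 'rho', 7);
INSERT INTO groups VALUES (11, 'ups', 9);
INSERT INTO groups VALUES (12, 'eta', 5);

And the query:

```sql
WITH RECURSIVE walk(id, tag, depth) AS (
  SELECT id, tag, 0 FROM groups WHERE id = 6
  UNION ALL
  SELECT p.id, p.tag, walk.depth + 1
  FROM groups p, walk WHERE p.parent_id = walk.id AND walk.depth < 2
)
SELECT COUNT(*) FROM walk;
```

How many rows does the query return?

4

Base: id=6 (psi) at depth 0.
Iteration 1: rows with parent_id in {6} -> theta (id 7, depth 1).
Iteration 2: rows with parent_id in {7} -> delta (id 9, depth 2), rho (id 10, depth 2).
Iteration 3: depth < 2 fails for all current rows; recursion stops.
Total rows emitted: 4.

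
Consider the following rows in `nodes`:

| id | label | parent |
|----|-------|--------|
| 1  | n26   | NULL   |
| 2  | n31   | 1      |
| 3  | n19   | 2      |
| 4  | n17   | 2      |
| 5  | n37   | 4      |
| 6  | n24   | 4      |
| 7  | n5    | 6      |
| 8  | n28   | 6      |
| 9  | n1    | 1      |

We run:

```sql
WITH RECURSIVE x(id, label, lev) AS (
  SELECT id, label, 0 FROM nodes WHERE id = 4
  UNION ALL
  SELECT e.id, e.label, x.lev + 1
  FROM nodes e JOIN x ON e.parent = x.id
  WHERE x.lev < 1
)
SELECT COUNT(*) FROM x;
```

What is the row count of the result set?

3

Base: id=4 (n17) at lev 0.
Iteration 1: rows with parent in {4} -> n37 (id 5, lev 1), n24 (id 6, lev 1).
Iteration 2: lev < 1 fails for all current rows; recursion stops.
Total rows emitted: 3.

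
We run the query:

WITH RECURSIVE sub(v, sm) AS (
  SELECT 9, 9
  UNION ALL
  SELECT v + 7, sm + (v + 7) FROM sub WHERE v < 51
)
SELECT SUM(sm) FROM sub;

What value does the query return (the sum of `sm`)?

644

Base: v=9, sm=9.
Iteration 1: 9 < 51 holds -> v = 9 + 7 = 16, sm = 9 + 16 = 25.
Iteration 2: 16 < 51 holds -> v = 16 + 7 = 23, sm = 25 + 23 = 48.
Iteration 3: 23 < 51 holds -> v = 23 + 7 = 30, sm = 48 + 30 = 78.
Iteration 4: 30 < 51 holds -> v = 30 + 7 = 37, sm = 78 + 37 = 115.
Iteration 5: 37 < 51 holds -> v = 37 + 7 = 44, sm = 115 + 44 = 159.
Iteration 6: 44 < 51 holds -> v = 44 + 7 = 51, sm = 159 + 51 = 210.
Iteration 7: 51 < 51 fails; recursion stops.
SUM(sm) = 9 + 25 + 48 + 78 + 115 + 159 + 210 = 644.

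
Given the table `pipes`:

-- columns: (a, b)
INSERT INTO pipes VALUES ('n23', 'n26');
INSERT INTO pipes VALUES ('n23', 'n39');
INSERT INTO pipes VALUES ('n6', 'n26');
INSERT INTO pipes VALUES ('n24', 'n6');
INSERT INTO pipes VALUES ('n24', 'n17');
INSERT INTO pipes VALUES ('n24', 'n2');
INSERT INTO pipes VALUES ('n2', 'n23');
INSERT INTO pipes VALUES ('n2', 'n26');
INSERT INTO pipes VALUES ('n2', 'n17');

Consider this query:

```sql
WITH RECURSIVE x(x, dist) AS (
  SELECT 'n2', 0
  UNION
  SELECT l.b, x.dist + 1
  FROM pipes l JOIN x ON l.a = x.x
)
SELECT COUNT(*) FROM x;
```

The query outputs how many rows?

6

Base: (n2, dist=0).
Iteration 1: edges from {n2} -> (n17, dist=1), (n23, dist=1), (n26, dist=1).
Iteration 2: edges from {n17,n23,n26} -> (n26, dist=2), (n39, dist=2).
Iteration 3: no outgoing edges from {n26,n39}; recursion stops.
Total rows emitted: 6.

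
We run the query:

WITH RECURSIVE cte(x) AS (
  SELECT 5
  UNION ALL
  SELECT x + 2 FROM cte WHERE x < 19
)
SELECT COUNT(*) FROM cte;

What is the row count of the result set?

8

Base: x=5.
Iteration 1: 5 < 19 holds -> x = 5 + 2 = 7.
Iteration 2: 7 < 19 holds -> x = 7 + 2 = 9.
Iteration 3: 9 < 19 holds -> x = 9 + 2 = 11.
Iteration 4: 11 < 19 holds -> x = 11 + 2 = 13.
Iteration 5: 13 < 19 holds -> x = 13 + 2 = 15.
Iteration 6: 15 < 19 holds -> x = 15 + 2 = 17.
Iteration 7: 17 < 19 holds -> x = 17 + 2 = 19.
Iteration 8: 19 < 19 fails; recursion stops.
Total rows emitted: 8.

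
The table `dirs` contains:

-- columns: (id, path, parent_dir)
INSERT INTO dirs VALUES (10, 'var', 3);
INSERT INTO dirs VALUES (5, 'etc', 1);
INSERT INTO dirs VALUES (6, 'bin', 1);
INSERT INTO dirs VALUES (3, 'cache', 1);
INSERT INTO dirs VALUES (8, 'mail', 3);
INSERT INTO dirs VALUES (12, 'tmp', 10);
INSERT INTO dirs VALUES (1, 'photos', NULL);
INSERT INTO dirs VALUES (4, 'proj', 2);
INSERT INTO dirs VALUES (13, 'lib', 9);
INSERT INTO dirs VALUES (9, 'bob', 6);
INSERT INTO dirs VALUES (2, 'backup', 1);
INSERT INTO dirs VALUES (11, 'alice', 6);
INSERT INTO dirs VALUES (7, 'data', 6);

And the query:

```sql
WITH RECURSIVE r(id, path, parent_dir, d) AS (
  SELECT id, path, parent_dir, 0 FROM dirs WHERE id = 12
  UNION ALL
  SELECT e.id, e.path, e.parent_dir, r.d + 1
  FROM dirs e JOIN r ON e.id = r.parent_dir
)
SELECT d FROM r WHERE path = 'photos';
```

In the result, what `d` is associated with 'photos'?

Base: id=12 (tmp), parent_dir=10, d 0.
Iteration 1: join on id=10 -> var (id 10, parent_dir=3, d 1).
Iteration 2: join on id=3 -> cache (id 3, parent_dir=1, d 2).
Iteration 3: join on id=1 -> photos (id 1, parent_dir=NULL, d 3).
Iteration 4: parent_dir is NULL; no match; recursion stops.

3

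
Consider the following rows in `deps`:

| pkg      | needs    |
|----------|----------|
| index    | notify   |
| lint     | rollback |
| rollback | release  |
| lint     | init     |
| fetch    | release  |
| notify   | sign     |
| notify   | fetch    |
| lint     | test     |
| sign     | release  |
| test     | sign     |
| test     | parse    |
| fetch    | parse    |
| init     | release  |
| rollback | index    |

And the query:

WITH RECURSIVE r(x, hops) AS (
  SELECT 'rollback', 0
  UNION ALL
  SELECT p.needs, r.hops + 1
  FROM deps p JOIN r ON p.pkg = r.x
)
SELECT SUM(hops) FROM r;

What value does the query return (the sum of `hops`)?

22

Base: (rollback, hops=0).
Iteration 1: edges from {rollback} -> (index, hops=1), (release, hops=1).
Iteration 2: edges from {index,release} -> (notify, hops=2).
Iteration 3: edges from {notify} -> (fetch, hops=3), (sign, hops=3).
Iteration 4: edges from {fetch,sign} -> (parse, hops=4), (release, hops=4) x2. [UNION ALL keeps all 3 new rows, including repeats]
Iteration 5: no outgoing edges from {parse,release}; recursion stops.
SUM(hops) = 0 + 1 + 1 + 2 + 3 + 3 + 4 + 4 + 4 = 22.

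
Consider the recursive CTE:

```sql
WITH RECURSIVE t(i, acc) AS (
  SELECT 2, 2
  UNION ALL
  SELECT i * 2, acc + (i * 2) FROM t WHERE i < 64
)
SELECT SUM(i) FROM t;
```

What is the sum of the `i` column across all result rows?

Base: i=2, acc=2.
Iteration 1: 2 < 64 holds -> i = 2 * 2 = 4, acc = 2 + 4 = 6.
Iteration 2: 4 < 64 holds -> i = 4 * 2 = 8, acc = 6 + 8 = 14.
Iteration 3: 8 < 64 holds -> i = 8 * 2 = 16, acc = 14 + 16 = 30.
Iteration 4: 16 < 64 holds -> i = 16 * 2 = 32, acc = 30 + 32 = 62.
Iteration 5: 32 < 64 holds -> i = 32 * 2 = 64, acc = 62 + 64 = 126.
Iteration 6: 64 < 64 fails; recursion stops.
SUM(i) = 2 + 4 + 8 + 16 + 32 + 64 = 126.

126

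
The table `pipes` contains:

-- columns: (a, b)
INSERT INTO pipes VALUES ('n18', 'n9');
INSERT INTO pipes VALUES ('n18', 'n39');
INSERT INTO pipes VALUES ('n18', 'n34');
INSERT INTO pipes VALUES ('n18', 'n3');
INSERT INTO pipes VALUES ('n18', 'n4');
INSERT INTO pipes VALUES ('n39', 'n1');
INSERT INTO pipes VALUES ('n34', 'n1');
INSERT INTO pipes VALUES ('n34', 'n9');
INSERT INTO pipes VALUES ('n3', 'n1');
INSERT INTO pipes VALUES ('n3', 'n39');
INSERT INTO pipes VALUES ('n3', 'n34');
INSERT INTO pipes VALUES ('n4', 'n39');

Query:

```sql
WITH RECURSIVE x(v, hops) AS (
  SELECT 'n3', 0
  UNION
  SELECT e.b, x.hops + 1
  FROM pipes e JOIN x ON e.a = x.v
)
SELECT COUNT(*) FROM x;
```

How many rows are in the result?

Base: (n3, hops=0).
Iteration 1: edges from {n3} -> (n1, hops=1), (n34, hops=1), (n39, hops=1).
Iteration 2: edges from {n1,n34,n39} -> (n1, hops=2), (n9, hops=2). [UNION drops 1 duplicate row(s)]
Iteration 3: no outgoing edges from {n1,n9}; recursion stops.
Total rows emitted: 6.

6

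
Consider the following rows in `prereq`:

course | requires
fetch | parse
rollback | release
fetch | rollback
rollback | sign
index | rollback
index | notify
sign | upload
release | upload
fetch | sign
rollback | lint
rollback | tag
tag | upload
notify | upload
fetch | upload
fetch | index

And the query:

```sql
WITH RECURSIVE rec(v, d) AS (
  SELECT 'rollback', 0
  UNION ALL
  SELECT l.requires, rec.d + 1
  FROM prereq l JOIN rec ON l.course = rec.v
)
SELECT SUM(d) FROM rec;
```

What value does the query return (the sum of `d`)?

Base: (rollback, d=0).
Iteration 1: edges from {rollback} -> (lint, d=1), (release, d=1), (sign, d=1), (tag, d=1).
Iteration 2: edges from {lint,release,sign,tag} -> (upload, d=2) x3. [UNION ALL keeps all 3 new rows, including repeats]
Iteration 3: no outgoing edges from {upload}; recursion stops.
SUM(d) = 0 + 1 + 1 + 1 + 1 + 2 + 2 + 2 = 10.

10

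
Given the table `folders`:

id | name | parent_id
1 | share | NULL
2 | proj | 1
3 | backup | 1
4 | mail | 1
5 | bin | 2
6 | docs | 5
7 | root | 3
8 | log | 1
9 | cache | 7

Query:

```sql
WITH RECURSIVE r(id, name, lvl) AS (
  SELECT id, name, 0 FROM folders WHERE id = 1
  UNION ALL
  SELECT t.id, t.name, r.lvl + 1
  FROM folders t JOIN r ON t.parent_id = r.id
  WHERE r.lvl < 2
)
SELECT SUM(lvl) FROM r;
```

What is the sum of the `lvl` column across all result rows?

8

Base: id=1 (share) at lvl 0.
Iteration 1: rows with parent_id in {1} -> proj (id 2, lvl 1), backup (id 3, lvl 1), mail (id 4, lvl 1), log (id 8, lvl 1).
Iteration 2: rows with parent_id in {2,3,4,8} -> bin (id 5, lvl 2), root (id 7, lvl 2).
Iteration 3: lvl < 2 fails for all current rows; recursion stops.
SUM(lvl) = 0 + 1 + 1 + 1 + 1 + 2 + 2 = 8.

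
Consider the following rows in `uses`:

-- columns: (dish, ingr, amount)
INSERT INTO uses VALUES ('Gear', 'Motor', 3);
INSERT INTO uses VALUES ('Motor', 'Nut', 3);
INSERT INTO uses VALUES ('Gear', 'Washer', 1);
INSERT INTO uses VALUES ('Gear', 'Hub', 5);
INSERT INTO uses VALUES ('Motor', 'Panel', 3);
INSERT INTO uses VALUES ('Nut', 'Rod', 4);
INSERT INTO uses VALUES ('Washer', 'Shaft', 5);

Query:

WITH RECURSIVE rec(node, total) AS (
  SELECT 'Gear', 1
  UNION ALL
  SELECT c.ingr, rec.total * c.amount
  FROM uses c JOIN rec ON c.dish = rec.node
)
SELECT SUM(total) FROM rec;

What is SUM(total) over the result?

69

Base: (Gear, total=1).
Iteration 1: components of {Gear} -> Hub = 1*5 = 5, Motor = 1*3 = 3, Washer = 1*1 = 1.
Iteration 2: components of {Hub,Motor,Washer} -> Nut = 3*3 = 9, Panel = 3*3 = 9, Shaft = 1*5 = 5.
Iteration 3: components of {Nut,Panel,Shaft} -> Rod = 9*4 = 36.
Iteration 4: no further components; recursion stops.
SUM(total) = 1 + 3 + 1 + 5 + 9 + 9 + 5 + 36 = 69.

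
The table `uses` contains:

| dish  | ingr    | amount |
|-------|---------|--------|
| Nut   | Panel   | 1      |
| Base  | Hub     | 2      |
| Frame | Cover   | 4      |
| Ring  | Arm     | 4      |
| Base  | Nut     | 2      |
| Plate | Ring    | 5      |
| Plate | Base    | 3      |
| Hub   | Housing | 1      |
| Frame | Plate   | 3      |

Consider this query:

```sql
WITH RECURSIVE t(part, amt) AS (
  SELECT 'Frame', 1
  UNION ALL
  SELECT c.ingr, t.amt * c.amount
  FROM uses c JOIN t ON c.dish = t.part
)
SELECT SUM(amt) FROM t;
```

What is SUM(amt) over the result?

164

Base: (Frame, amt=1).
Iteration 1: components of {Frame} -> Cover = 1*4 = 4, Plate = 1*3 = 3.
Iteration 2: components of {Cover,Plate} -> Base = 3*3 = 9, Ring = 3*5 = 15.
Iteration 3: components of {Base,Ring} -> Arm = 15*4 = 60, Hub = 9*2 = 18, Nut = 9*2 = 18.
Iteration 4: components of {Arm,Hub,Nut} -> Housing = 18*1 = 18, Panel = 18*1 = 18.
Iteration 5: no further components; recursion stops.
SUM(amt) = 1 + 3 + 4 + 15 + 9 + 60 + 18 + 18 + 18 + 18 = 164.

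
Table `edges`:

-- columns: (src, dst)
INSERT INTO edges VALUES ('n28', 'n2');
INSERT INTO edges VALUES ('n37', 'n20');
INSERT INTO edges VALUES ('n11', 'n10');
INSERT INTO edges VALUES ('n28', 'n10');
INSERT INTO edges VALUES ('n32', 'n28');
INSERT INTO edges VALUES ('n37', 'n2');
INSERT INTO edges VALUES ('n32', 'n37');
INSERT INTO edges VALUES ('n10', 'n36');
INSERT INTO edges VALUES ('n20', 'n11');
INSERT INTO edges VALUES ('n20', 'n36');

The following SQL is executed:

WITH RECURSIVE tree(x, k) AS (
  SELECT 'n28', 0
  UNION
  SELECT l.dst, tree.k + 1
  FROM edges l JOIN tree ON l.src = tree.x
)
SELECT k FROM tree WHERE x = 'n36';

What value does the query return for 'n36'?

2

Base: (n28, k=0).
Iteration 1: edges from {n28} -> (n10, k=1), (n2, k=1).
Iteration 2: edges from {n10,n2} -> (n36, k=2).
Iteration 3: no outgoing edges from {n36}; recursion stops.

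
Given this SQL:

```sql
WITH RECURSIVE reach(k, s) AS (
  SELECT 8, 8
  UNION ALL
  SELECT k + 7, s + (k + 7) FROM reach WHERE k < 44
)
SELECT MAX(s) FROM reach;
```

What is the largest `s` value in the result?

203

Base: k=8, s=8.
Iteration 1: 8 < 44 holds -> k = 8 + 7 = 15, s = 8 + 15 = 23.
Iteration 2: 15 < 44 holds -> k = 15 + 7 = 22, s = 23 + 22 = 45.
Iteration 3: 22 < 44 holds -> k = 22 + 7 = 29, s = 45 + 29 = 74.
Iteration 4: 29 < 44 holds -> k = 29 + 7 = 36, s = 74 + 36 = 110.
Iteration 5: 36 < 44 holds -> k = 36 + 7 = 43, s = 110 + 43 = 153.
Iteration 6: 43 < 44 holds -> k = 43 + 7 = 50, s = 153 + 50 = 203.
Iteration 7: 50 < 44 fails; recursion stops.
s values: 8, 23, 45, 74, 110, 153, 203; the maximum is 203.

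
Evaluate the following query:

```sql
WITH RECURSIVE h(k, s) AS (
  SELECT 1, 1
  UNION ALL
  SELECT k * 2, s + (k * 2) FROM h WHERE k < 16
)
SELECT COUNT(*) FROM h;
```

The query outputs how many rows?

Base: k=1, s=1.
Iteration 1: 1 < 16 holds -> k = 1 * 2 = 2, s = 1 + 2 = 3.
Iteration 2: 2 < 16 holds -> k = 2 * 2 = 4, s = 3 + 4 = 7.
Iteration 3: 4 < 16 holds -> k = 4 * 2 = 8, s = 7 + 8 = 15.
Iteration 4: 8 < 16 holds -> k = 8 * 2 = 16, s = 15 + 16 = 31.
Iteration 5: 16 < 16 fails; recursion stops.
Total rows emitted: 5.

5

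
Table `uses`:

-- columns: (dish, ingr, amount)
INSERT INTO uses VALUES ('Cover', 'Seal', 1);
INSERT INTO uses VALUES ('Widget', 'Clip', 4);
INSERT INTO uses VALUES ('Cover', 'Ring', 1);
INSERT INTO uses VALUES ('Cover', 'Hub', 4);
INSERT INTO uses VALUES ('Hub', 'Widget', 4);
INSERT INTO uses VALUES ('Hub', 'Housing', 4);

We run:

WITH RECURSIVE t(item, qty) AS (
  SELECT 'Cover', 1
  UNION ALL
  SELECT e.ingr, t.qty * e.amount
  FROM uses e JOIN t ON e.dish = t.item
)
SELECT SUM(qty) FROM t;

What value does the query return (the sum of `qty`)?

Base: (Cover, qty=1).
Iteration 1: components of {Cover} -> Hub = 1*4 = 4, Ring = 1*1 = 1, Seal = 1*1 = 1.
Iteration 2: components of {Hub,Ring,Seal} -> Housing = 4*4 = 16, Widget = 4*4 = 16.
Iteration 3: components of {Housing,Widget} -> Clip = 16*4 = 64.
Iteration 4: no further components; recursion stops.
SUM(qty) = 1 + 4 + 1 + 1 + 16 + 16 + 64 = 103.

103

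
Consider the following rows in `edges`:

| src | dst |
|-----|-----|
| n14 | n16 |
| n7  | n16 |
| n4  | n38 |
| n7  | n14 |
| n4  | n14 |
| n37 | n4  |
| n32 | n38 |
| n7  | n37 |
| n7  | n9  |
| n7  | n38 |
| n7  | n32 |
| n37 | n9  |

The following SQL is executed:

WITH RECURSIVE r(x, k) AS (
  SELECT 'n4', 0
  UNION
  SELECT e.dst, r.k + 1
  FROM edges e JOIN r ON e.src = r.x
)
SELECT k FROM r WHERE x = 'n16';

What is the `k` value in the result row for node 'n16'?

2

Base: (n4, k=0).
Iteration 1: edges from {n4} -> (n14, k=1), (n38, k=1).
Iteration 2: edges from {n14,n38} -> (n16, k=2).
Iteration 3: no outgoing edges from {n16}; recursion stops.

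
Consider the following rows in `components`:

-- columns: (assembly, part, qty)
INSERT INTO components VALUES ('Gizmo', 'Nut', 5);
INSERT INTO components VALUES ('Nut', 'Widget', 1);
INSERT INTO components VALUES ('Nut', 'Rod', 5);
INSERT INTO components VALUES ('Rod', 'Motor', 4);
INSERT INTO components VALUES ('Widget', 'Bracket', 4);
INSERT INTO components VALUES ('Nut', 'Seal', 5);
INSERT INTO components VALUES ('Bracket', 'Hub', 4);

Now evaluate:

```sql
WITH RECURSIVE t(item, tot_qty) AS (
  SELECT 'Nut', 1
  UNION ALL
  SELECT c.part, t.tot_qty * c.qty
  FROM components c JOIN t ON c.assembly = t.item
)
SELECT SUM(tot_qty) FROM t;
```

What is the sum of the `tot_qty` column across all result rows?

Base: (Nut, tot_qty=1).
Iteration 1: components of {Nut} -> Rod = 1*5 = 5, Seal = 1*5 = 5, Widget = 1*1 = 1.
Iteration 2: components of {Rod,Seal,Widget} -> Bracket = 1*4 = 4, Motor = 5*4 = 20.
Iteration 3: components of {Bracket,Motor} -> Hub = 4*4 = 16.
Iteration 4: no further components; recursion stops.
SUM(tot_qty) = 1 + 1 + 5 + 5 + 4 + 20 + 16 = 52.

52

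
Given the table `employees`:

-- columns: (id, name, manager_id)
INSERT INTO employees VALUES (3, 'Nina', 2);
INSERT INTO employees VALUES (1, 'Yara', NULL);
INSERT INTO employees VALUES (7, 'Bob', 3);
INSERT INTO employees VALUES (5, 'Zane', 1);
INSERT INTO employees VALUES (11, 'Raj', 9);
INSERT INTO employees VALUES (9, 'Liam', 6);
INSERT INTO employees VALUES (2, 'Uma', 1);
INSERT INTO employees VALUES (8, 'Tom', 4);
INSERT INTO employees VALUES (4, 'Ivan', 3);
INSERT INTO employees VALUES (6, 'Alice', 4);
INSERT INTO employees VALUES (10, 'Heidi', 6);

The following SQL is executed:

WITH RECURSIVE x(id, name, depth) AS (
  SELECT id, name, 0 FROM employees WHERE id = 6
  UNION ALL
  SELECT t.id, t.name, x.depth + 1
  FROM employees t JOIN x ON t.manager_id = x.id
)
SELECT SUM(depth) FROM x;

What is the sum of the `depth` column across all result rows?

4

Base: id=6 (Alice) at depth 0.
Iteration 1: rows with manager_id in {6} -> Liam (id 9, depth 1), Heidi (id 10, depth 1).
Iteration 2: rows with manager_id in {9,10} -> Raj (id 11, depth 2).
Iteration 3: no rows with manager_id in {11}; recursion stops.
SUM(depth) = 0 + 1 + 1 + 2 = 4.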